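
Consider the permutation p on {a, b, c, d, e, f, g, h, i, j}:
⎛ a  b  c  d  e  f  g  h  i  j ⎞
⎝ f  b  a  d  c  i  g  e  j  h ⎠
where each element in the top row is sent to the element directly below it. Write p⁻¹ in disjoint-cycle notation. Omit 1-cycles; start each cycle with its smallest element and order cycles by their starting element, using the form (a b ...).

(a c e h j i f)

First write p in disjoint cycles: (a f i j h e c).
The inverse reverses every cycle; in canonical form, p⁻¹ = (a c e h j i f).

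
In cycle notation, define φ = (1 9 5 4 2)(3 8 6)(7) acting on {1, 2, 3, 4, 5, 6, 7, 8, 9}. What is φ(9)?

5

In the cycle (1 9 5 4 2), 9 is followed by 5, so φ(9) = 5.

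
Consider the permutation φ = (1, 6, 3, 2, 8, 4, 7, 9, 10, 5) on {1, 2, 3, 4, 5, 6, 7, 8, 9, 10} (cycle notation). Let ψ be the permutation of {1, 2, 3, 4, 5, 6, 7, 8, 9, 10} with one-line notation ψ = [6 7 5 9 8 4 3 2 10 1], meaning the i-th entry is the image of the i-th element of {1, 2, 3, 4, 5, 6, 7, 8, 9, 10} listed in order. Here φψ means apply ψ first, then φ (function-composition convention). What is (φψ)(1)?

ψ(1) = 6, then φ(6) = 3; composing gives (φψ)(1) = 3.

3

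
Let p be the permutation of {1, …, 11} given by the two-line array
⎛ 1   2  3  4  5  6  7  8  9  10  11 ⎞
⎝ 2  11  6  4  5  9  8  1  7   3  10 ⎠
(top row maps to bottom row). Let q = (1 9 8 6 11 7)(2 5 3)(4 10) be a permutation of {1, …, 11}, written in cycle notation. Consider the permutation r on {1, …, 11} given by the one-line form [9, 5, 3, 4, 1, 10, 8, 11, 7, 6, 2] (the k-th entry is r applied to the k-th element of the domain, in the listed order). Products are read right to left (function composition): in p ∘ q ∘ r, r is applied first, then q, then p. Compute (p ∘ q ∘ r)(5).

7

Apply the permutations in order: r(5) = 1, then q(1) = 9, then p(9) = 7. So (p ∘ q ∘ r)(5) = 7.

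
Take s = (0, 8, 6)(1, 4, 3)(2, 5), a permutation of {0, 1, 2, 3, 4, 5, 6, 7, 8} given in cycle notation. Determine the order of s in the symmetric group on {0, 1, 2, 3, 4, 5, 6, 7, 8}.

The disjoint cycles have lengths 3, 3, 2, 1.
Since disjoint cycles commute, ord(s) = lcm(3, 3, 2) = 6.

6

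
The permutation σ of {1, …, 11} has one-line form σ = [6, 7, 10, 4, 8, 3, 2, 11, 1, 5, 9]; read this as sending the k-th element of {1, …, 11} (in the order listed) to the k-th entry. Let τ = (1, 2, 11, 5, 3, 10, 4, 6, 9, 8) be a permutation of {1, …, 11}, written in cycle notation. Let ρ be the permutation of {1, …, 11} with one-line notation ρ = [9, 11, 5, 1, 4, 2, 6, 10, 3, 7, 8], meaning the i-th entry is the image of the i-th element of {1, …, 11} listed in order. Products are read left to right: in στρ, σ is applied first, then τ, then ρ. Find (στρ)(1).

Apply the permutations in order: σ(1) = 6, then τ(6) = 9, then ρ(9) = 3. So (στρ)(1) = 3.

3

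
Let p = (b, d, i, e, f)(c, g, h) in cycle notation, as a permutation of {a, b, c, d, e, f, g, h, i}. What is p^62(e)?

b

e lies in the 5-cycle (b, d, i, e, f).
On a 5-cycle, p^5 is the identity, so p^62 = p^2 there (62 ≡ 2 mod 5).
Advancing 2 steps from e: e → f → b.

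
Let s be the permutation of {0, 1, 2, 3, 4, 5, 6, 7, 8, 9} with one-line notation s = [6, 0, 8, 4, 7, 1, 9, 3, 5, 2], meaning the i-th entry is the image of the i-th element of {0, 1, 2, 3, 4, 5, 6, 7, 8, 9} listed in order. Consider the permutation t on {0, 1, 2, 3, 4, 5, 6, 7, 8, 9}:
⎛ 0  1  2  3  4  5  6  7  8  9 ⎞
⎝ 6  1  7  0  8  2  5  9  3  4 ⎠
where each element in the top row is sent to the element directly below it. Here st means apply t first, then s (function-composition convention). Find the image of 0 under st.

9

First apply t: t(0) = 6, then s(6) = 9. Thus (st)(0) = 9.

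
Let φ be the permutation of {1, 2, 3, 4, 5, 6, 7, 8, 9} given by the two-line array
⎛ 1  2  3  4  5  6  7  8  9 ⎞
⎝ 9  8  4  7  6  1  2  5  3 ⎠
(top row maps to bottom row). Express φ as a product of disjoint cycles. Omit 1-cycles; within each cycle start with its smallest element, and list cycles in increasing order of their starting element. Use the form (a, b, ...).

(1, 9, 3, 4, 7, 2, 8, 5, 6)

Iterating φ from 1 gives 1 → 9 → 3 → 4 → 7 → 2 → 8 → 5 → 6 → 1; that is the 9-cycle (1, 9, 3, 4, 7, 2, 8, 5, 6).
Continuing from each remaining unvisited element yields (1, 9, 3, 4, 7, 2, 8, 5, 6).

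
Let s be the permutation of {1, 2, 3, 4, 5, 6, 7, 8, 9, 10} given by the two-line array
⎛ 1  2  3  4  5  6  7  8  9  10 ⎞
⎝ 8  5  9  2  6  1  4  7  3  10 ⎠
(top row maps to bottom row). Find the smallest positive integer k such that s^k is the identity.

14

The disjoint-cycle form of s has cycle lengths 7, 2, 1.
Since disjoint cycles commute, ord(s) = lcm(7, 2) = 14.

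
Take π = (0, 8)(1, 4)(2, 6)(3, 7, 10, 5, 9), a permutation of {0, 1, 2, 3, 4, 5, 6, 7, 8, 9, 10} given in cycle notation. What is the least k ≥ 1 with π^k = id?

10

The disjoint cycles have lengths 5, 2, 2, 2.
Since disjoint cycles commute, ord(π) = lcm(5, 2, 2, 2) = 10.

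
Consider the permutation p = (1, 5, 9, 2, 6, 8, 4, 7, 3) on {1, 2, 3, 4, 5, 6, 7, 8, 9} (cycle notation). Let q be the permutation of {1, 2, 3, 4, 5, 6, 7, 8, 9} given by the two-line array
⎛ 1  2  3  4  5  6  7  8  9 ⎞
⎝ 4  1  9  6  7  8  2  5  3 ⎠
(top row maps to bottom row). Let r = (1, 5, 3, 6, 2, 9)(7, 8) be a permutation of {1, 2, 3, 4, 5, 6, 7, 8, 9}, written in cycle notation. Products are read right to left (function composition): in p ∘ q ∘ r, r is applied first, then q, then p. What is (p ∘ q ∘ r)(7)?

(p ∘ q ∘ r)(7) = p(q(r(7))). r(7) = 8, then q(8) = 5, then p(5) = 9, so the result is 9.

9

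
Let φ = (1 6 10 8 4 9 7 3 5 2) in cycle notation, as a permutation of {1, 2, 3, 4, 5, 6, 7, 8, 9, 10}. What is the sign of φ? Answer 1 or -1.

-1

The cycle lengths are 10.
A cycle of length ℓ contributes ℓ−1 transpositions, so φ is a product of 9 transpositions — odd.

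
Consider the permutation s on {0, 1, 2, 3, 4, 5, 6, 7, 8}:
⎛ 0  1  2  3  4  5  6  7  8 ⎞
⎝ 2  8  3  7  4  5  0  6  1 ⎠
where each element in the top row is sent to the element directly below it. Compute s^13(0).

Tracing 0 → 2 → … returns to 0 after 5 steps, so 0 lies in a 5-cycle (0, 2, 3, 7, 6).
Powers repeat with period 5 on this cycle, and 13 mod 5 = 3, so s^13(0) = s^3(0).
Advancing 3 steps from 0: 0 → 2 → 3 → 7.

7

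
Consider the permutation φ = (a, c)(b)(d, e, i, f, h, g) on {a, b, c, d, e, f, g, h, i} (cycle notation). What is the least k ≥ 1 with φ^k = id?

The cycle type of φ is (6, 2, 1).
The order of φ is the least common multiple of its cycle lengths: lcm(6, 2) = 6.

6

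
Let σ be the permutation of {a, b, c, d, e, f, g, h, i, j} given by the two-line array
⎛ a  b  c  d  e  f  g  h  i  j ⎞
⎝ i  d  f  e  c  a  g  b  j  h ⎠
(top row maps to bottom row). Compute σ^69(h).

a

Tracing h → b → … returns to h after 9 steps, so h lies in a 9-cycle (a i j h b d e c f).
Since the cycle has length 9, σ^69 acts on it the same as σ^6 (69 mod 9 = 6).
Advancing 6 steps from h: h → b → d → e → c → f → a.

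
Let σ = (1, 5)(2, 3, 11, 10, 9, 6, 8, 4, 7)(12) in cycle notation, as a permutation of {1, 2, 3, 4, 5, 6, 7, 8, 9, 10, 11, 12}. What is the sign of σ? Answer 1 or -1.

The cycle lengths are 9, 2, 1.
A cycle of length ℓ contributes ℓ−1 transpositions, so σ is a product of 8 + 1 = 9 transpositions — odd.

-1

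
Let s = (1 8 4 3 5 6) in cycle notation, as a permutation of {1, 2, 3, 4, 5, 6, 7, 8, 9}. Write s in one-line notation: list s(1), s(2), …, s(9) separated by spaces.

Image by image: 1→8, 2→2, 3→5, 4→3, 5→6, 6→1, 7→7, 8→4, 9→9.
Listing these in domain order gives 8 2 5 3 6 1 7 4 9.

8 2 5 3 6 1 7 4 9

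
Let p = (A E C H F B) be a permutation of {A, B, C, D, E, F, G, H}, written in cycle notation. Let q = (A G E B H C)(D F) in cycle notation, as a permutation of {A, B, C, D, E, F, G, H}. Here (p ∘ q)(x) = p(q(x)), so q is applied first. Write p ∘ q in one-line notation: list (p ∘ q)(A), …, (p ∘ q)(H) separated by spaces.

G F E B A D C H

Chase each element through q then p: A → G → G; B → H → F; C → A → E; D → F → B; E → B → A; F → D → D; G → E → C; H → C → H.
So p ∘ q in one-line form is G F E B A D C H.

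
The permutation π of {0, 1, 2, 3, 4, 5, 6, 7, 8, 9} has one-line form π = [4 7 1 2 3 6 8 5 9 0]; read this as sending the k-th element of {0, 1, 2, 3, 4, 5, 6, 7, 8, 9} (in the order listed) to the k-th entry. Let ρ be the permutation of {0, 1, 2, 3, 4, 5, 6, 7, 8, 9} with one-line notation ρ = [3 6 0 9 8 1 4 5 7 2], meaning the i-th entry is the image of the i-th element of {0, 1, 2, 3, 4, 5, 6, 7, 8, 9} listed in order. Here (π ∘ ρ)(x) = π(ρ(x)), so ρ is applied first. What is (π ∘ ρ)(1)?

(π ∘ ρ)(1) = π(ρ(1)). ρ(1) = 6, then π(6) = 8. So (π ∘ ρ)(1) = 8.

8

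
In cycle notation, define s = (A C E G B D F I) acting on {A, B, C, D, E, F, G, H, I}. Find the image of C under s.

C appears in (A C E G B D F I); the next entry (wrapping around) is E.

E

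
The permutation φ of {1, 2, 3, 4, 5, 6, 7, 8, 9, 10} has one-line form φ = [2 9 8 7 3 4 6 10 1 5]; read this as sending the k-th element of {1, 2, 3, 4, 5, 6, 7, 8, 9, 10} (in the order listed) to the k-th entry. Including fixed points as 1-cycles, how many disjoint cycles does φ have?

3

The cycle decomposition is (1 2 9)(3 8 10 5)(4 7 6), which has 3 cycles (counting 1-cycles).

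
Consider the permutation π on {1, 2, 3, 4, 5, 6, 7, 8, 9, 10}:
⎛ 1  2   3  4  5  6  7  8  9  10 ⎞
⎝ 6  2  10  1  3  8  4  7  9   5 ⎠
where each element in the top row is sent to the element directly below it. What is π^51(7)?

Tracing 7 → 4 → … returns to 7 after 5 steps, so 7 lies in a 5-cycle (1 6 8 7 4).
Powers repeat with period 5 on this cycle, and 51 mod 5 = 1, so π^51(7) = π^1(7).
Advancing 1 step from 7: 7 → 4.

4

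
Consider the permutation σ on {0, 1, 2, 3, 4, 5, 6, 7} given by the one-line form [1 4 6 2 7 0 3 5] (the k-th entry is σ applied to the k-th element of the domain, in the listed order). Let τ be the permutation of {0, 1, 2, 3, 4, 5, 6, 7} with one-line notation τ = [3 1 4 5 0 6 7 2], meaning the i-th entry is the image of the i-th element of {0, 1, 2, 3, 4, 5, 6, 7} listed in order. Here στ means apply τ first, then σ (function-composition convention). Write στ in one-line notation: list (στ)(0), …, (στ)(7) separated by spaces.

2 4 7 0 1 3 5 6

(στ)(x) = σ(τ(x)). Computing each image: σ(τ(0)) = σ(3) = 2, σ(τ(1)) = σ(1) = 4, σ(τ(2)) = σ(4) = 7, σ(τ(3)) = σ(5) = 0, σ(τ(4)) = σ(0) = 1, σ(τ(5)) = σ(6) = 3, σ(τ(6)) = σ(7) = 5, σ(τ(7)) = σ(2) = 6.
Hence στ = [2 4 7 0 1 3 5 6].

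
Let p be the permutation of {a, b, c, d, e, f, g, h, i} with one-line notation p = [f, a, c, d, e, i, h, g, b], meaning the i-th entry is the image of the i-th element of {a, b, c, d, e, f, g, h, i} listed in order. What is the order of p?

Writing p as disjoint cycles, the cycle lengths are 4, 2, 1, 1, 1.
The order of p is the least common multiple of its cycle lengths: lcm(4, 2) = 4.

4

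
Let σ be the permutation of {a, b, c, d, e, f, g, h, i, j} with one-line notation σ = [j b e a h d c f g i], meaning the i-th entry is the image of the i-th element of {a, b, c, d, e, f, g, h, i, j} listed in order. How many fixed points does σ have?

The fixed points (elements with σ(x) = x) are {b}, so there is 1.

1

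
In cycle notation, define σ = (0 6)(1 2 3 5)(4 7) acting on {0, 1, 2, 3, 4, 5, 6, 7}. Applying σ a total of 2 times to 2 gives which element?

2 lies in the 4-cycle (1 2 3 5).
Advancing 2 steps from 2: 2 → 3 → 5.

5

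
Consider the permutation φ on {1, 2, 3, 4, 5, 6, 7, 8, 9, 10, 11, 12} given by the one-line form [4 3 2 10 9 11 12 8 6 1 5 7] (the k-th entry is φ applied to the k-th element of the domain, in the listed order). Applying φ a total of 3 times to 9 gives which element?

Tracing 9 → 6 → … returns to 9 after 4 steps, so 9 lies in a 4-cycle (5 9 6 11).
Advancing 3 steps from 9: 9 → 6 → 11 → 5.

5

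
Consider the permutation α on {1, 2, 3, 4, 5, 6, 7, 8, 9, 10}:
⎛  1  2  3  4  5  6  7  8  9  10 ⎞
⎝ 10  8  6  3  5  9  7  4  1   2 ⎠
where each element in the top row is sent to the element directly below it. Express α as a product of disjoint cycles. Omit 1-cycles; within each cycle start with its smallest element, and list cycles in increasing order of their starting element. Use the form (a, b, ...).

From 1: 1 → 10 → 2 → 8 → 4 → 3 → 6 → 9 → 1, closing the cycle (1, 10, 2, 8, 4, 3, 6, 9).
Continuing from each remaining unvisited element yields (1, 10, 2, 8, 4, 3, 6, 9).

(1, 10, 2, 8, 4, 3, 6, 9)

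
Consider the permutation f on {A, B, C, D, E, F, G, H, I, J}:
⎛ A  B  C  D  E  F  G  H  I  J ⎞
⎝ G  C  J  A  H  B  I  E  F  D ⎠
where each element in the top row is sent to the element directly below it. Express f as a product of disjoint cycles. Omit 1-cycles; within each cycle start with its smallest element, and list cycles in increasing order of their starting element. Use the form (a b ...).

Start at A and follow images: A → G → I → F → B → C → J → D → A, giving the cycle (A G I F B C J D).
Repeating from the next unused element and collecting all non-trivial cycles gives (A G I F B C J D)(E H).

(A G I F B C J D)(E H)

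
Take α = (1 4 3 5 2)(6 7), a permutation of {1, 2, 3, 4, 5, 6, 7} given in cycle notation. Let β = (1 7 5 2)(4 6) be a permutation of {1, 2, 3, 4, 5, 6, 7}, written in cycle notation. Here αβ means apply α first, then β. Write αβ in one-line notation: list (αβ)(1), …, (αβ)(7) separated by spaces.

6 7 2 3 1 5 4

Chase each element through α then β: 1 → 4 → 6; 2 → 1 → 7; 3 → 5 → 2; 4 → 3 → 3; 5 → 2 → 1; 6 → 7 → 5; 7 → 6 → 4.
So αβ in one-line form is 6 7 2 3 1 5 4.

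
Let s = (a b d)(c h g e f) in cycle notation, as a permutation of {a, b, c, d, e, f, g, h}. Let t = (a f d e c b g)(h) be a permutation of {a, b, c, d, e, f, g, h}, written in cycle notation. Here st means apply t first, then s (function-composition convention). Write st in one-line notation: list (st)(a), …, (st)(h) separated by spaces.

c e d f h a b g

Chase each element through t then s: a → f → c; b → g → e; c → b → d; d → e → f; e → c → h; f → d → a; g → a → b; h → h → g.
So st in one-line form is c e d f h a b g.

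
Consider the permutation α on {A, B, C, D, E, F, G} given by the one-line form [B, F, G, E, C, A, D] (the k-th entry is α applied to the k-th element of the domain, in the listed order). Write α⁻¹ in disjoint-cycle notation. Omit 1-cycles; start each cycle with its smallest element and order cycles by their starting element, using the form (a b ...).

The cycle decomposition of α is (A B F)(C G D E).
Reversing each cycle (and rotating so the smallest element leads) gives α⁻¹ = (A F B)(C E D G).

(A F B)(C E D G)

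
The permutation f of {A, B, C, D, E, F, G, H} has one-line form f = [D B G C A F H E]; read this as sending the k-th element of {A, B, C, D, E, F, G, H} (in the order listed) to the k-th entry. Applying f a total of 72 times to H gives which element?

H

Tracing H → E → … returns to H after 6 steps, so H lies in a 6-cycle (A, D, C, G, H, E).
On a 6-cycle, f^6 is the identity, so f^72 = f^0 there (72 ≡ 0 mod 6).
So f^72(H) = H.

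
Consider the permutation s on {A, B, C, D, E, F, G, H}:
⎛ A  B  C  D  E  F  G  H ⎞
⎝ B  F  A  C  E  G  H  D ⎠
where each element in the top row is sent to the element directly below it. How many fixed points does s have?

1

The fixed points (elements with s(x) = x) are {E}, so there is 1.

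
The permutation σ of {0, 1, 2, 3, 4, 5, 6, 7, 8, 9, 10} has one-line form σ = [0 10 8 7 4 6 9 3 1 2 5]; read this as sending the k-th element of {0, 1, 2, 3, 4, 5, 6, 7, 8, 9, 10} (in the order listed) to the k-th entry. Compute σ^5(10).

8

Tracing 10 → 5 → … returns to 10 after 7 steps, so 10 lies in a 7-cycle (1 10 5 6 9 2 8).
Stepping 5 places around the cycle: 10 → 5 → 6 → 9 → 2 → 8.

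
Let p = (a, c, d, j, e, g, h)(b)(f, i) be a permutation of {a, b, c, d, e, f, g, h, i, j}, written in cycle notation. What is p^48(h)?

h lies in the 7-cycle (a, c, d, j, e, g, h).
Powers repeat with period 7 on this cycle, and 48 mod 7 = 6, so p^48(h) = p^6(h).
Stepping 6 places around the cycle: h → a → c → d → j → e → g.

g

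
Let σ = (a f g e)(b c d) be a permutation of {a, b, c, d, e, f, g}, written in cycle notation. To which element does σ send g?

e

g appears in (a f g e); the next entry (wrapping around) is e.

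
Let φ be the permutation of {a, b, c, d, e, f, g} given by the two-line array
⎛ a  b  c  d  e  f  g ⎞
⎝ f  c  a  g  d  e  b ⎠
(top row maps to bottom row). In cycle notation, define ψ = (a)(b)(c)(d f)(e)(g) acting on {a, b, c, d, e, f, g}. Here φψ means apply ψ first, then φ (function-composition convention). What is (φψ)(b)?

c

ψ(b) = b, then φ(b) = c; composing gives (φψ)(b) = c.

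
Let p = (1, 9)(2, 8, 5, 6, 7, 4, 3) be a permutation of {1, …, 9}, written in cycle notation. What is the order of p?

The cycle type of p is (7, 2).
The order of p is the least common multiple of its cycle lengths: lcm(7, 2) = 14.

14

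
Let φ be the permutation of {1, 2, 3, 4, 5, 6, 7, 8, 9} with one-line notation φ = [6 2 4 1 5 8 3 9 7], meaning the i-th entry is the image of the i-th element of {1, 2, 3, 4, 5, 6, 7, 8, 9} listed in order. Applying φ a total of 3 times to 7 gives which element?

Tracing 7 → 3 → … returns to 7 after 7 steps, so 7 lies in a 7-cycle (1, 6, 8, 9, 7, 3, 4).
Advancing 3 steps from 7: 7 → 3 → 4 → 1.

1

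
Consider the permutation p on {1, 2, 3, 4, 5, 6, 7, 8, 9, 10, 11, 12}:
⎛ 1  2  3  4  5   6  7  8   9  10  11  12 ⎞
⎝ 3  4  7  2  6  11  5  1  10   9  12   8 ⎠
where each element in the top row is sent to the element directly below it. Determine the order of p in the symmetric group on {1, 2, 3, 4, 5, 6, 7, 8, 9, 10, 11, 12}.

The disjoint-cycle form of p has cycle lengths 8, 2, 2.
Since disjoint cycles commute, ord(p) = lcm(8, 2, 2) = 8.

8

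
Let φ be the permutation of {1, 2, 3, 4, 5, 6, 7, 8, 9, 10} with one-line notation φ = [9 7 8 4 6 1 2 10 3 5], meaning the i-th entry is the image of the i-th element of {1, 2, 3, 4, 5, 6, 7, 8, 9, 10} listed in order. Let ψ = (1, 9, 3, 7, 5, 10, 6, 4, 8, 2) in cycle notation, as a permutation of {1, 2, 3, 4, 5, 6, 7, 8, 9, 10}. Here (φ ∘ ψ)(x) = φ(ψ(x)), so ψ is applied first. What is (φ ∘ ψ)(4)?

First apply ψ: ψ(4) = 8, then φ(8) = 10. Thus (φ ∘ ψ)(4) = 10.

10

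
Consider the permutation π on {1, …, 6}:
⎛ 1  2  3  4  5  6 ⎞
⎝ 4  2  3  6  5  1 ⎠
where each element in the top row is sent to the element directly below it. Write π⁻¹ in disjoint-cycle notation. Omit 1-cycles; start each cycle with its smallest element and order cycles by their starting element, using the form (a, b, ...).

(1, 6, 4)

The cycle decomposition of π is (1, 4, 6).
The inverse reverses every cycle; in canonical form, π⁻¹ = (1, 6, 4).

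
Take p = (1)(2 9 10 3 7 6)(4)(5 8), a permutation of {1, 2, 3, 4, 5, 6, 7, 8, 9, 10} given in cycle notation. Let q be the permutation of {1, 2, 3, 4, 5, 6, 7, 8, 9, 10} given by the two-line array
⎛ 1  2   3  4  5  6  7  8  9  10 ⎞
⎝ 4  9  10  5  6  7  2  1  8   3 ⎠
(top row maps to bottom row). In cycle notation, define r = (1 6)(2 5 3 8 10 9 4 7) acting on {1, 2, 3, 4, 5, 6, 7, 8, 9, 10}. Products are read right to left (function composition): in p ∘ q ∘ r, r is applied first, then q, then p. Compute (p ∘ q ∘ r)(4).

Chase 4: r(4) = 7; q(7) = 2; p(2) = 9. Hence (p ∘ q ∘ r)(4) = 9.

9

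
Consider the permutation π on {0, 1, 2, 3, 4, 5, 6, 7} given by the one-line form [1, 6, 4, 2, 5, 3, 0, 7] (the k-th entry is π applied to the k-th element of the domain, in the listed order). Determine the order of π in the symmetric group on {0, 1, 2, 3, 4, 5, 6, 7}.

12

The disjoint-cycle form of π has cycle lengths 4, 3, 1.
Since disjoint cycles commute, ord(π) = lcm(4, 3) = 12.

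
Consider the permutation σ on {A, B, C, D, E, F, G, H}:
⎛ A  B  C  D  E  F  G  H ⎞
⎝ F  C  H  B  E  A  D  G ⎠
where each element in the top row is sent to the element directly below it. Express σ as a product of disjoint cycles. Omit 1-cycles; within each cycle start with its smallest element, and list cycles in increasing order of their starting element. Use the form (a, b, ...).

(A, F)(B, C, H, G, D)

Start at A and follow images: A → F → A, giving the cycle (A, F).
Repeating from the next unused element and collecting all non-trivial cycles gives (A, F)(B, C, H, G, D).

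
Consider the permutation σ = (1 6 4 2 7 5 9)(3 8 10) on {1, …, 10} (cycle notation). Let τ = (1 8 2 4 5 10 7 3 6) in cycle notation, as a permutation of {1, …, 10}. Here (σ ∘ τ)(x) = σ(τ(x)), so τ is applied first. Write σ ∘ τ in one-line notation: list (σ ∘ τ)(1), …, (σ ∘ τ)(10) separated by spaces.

10 2 4 9 3 6 8 7 1 5

(σ ∘ τ)(x) = σ(τ(x)). Computing each image: σ(τ(1)) = σ(8) = 10, σ(τ(2)) = σ(4) = 2, σ(τ(3)) = σ(6) = 4, σ(τ(4)) = σ(5) = 9, σ(τ(5)) = σ(10) = 3, σ(τ(6)) = σ(1) = 6, σ(τ(7)) = σ(3) = 8, σ(τ(8)) = σ(2) = 7, σ(τ(9)) = σ(9) = 1, σ(τ(10)) = σ(7) = 5.
Hence σ ∘ τ = [10 2 4 9 3 6 8 7 1 5].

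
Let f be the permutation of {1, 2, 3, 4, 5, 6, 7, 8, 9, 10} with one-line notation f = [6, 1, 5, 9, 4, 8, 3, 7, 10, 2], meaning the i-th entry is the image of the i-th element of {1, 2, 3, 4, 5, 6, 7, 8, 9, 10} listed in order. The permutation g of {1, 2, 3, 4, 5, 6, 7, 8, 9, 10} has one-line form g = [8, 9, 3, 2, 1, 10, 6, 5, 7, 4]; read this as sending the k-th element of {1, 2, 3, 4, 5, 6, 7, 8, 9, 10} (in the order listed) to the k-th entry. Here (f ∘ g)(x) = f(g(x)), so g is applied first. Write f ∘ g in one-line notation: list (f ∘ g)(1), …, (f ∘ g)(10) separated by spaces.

For each element, apply g then f: 1 → 8 → 7; 2 → 9 → 10; 3 → 3 → 5; 4 → 2 → 1; 5 → 1 → 6; 6 → 10 → 2; 7 → 6 → 8; 8 → 5 → 4; 9 → 7 → 3; 10 → 4 → 9.
So f ∘ g in one-line form is 7 10 5 1 6 2 8 4 3 9.

7 10 5 1 6 2 8 4 3 9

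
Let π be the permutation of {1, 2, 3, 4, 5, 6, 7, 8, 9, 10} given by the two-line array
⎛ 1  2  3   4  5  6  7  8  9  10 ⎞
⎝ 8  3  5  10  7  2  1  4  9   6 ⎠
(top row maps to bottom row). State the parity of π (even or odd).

even

In disjoint-cycle form the cycle lengths are 9, 1.
A cycle of length ℓ contributes ℓ−1 transpositions, so π is a product of 8 transpositions — even.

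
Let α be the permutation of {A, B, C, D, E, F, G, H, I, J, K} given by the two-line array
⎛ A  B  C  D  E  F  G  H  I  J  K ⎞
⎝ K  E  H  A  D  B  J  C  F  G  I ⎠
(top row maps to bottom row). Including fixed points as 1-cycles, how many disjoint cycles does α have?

The cycle decomposition is (A, K, I, F, B, E, D)(C, H)(G, J), which has 3 cycles (counting 1-cycles).

3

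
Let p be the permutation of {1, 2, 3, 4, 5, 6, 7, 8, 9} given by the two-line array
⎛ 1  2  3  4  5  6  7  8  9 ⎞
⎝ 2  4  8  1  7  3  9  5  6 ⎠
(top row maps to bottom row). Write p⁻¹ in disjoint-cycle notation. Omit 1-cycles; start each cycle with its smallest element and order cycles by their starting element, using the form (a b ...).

First write p in disjoint cycles: (1 2 4)(3 8 5 7 9 6).
Reversing each cycle (and rotating so the smallest element leads) gives p⁻¹ = (1 4 2)(3 6 9 7 5 8).

(1 4 2)(3 6 9 7 5 8)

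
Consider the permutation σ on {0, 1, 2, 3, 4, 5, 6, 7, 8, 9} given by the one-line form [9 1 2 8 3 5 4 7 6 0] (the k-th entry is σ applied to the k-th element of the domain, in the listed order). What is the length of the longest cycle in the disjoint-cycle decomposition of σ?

4

Decomposing into disjoint cycles gives (0, 9)(3, 8, 6, 4); the longest has length 4.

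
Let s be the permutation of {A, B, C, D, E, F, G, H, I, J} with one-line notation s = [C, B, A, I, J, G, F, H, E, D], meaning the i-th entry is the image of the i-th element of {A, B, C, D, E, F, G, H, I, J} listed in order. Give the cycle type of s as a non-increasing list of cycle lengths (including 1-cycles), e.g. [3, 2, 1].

[4, 2, 2, 1, 1]

The disjoint cycles are (A C)(B)(D I E J)(F G)(H), with lengths 4, 2, 2, 1, 1 in non-increasing order.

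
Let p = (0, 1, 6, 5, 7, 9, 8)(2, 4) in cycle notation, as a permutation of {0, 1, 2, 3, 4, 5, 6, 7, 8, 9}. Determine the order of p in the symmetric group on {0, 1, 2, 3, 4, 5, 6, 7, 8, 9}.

The cycle type of p is (7, 2, 1).
The order of p is the least common multiple of its cycle lengths: lcm(7, 2) = 14.

14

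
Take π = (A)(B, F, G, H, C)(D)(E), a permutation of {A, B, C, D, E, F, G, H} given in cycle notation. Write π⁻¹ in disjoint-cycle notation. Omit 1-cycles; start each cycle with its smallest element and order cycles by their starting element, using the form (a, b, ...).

Inverting a permutation written in cycle notation just reverses the order within every cycle.
Reversing each cycle of π and rotating so the smallest element leads gives (B, C, H, G, F).

(B, C, H, G, F)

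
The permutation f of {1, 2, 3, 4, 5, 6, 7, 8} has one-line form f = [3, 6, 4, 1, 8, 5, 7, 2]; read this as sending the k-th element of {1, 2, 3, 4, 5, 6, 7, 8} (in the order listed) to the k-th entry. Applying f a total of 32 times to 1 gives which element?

4

Tracing 1 → 3 → … returns to 1 after 3 steps, so 1 lies in a 3-cycle (1, 3, 4).
On a 3-cycle, f^3 is the identity, so f^32 = f^2 there (32 ≡ 2 mod 3).
Stepping 2 places around the cycle: 1 → 3 → 4.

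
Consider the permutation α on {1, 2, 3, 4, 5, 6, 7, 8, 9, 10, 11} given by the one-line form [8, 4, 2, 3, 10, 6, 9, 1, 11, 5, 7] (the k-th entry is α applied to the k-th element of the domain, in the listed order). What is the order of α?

The disjoint-cycle form of α has cycle lengths 3, 3, 2, 2, 1.
The order is lcm(3, 3, 2, 2) = 6.

6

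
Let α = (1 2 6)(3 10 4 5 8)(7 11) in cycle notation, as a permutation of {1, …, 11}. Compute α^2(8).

10

8 lies in the 5-cycle (3 10 4 5 8).
Stepping 2 places around the cycle: 8 → 3 → 10.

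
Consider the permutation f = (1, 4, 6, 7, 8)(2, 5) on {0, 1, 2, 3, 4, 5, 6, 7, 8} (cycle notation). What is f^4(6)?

4

6 lies in the 5-cycle (1, 4, 6, 7, 8).
Stepping 4 places around the cycle: 6 → 7 → 8 → 1 → 4.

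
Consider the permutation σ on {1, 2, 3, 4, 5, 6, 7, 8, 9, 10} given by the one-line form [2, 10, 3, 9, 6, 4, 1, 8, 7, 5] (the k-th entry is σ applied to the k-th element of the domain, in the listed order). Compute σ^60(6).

1

Tracing 6 → 4 → … returns to 6 after 8 steps, so 6 lies in an 8-cycle (1, 2, 10, 5, 6, 4, 9, 7).
Powers repeat with period 8 on this cycle, and 60 mod 8 = 4, so σ^60(6) = σ^4(6).
Stepping 4 places around the cycle: 6 → 4 → 9 → 7 → 1.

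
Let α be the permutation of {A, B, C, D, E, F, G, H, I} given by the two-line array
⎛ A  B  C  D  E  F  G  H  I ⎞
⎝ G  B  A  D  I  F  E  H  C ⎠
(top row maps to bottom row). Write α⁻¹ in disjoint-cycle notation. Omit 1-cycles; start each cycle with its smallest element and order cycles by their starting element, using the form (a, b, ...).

(A, C, I, E, G)

First write α in disjoint cycles: (A, G, E, I, C).
The inverse reverses every cycle; in canonical form, α⁻¹ = (A, C, I, E, G).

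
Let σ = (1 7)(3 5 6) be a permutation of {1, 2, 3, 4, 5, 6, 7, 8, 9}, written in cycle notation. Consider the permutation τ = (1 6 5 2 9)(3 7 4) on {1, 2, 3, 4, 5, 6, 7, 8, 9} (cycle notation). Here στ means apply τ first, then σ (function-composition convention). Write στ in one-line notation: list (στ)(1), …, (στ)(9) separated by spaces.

3 9 1 5 2 6 4 8 7

(στ)(x) = σ(τ(x)). Computing each image: σ(τ(1)) = σ(6) = 3, σ(τ(2)) = σ(9) = 9, σ(τ(3)) = σ(7) = 1, σ(τ(4)) = σ(3) = 5, σ(τ(5)) = σ(2) = 2, σ(τ(6)) = σ(5) = 6, σ(τ(7)) = σ(4) = 4, σ(τ(8)) = σ(8) = 8, σ(τ(9)) = σ(1) = 7.
Hence στ = [3 9 1 5 2 6 4 8 7].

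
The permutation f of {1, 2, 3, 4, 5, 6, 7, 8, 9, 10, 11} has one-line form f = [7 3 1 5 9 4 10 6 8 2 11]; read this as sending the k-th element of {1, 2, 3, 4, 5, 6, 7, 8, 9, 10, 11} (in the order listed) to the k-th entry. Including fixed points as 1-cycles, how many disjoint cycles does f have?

3

The cycle decomposition is (1, 7, 10, 2, 3)(4, 5, 9, 8, 6)(11), which has 3 cycles (counting 1-cycles).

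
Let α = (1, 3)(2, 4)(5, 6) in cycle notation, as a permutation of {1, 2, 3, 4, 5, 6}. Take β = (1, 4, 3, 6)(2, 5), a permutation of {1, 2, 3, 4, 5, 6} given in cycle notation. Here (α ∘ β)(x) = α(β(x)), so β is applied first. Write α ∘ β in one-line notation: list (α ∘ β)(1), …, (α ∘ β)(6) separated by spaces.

For each element, apply β then α: 1 → 4 → 2; 2 → 5 → 6; 3 → 6 → 5; 4 → 3 → 1; 5 → 2 → 4; 6 → 1 → 3.
Collecting the images, α ∘ β = [2 6 5 1 4 3].

2 6 5 1 4 3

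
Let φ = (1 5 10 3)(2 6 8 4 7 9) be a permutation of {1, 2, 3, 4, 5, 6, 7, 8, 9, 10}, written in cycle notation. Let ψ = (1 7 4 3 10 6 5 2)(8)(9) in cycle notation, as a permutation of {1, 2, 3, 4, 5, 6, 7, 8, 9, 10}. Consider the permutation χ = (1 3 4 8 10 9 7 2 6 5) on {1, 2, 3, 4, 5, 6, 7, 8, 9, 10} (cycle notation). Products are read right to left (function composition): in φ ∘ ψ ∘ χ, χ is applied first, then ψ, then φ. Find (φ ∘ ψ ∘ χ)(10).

2

Chase 10: χ(10) = 9; ψ(9) = 9; φ(9) = 2. Hence (φ ∘ ψ ∘ χ)(10) = 2.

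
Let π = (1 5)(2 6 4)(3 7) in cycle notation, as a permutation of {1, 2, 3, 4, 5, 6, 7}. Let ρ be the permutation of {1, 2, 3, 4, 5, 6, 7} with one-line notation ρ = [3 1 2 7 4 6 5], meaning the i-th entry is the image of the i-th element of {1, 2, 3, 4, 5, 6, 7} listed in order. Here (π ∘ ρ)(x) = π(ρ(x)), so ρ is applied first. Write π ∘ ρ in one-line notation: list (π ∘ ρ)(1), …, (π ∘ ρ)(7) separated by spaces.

(π ∘ ρ)(x) = π(ρ(x)). Computing each image: π(ρ(1)) = π(3) = 7, π(ρ(2)) = π(1) = 5, π(ρ(3)) = π(2) = 6, π(ρ(4)) = π(7) = 3, π(ρ(5)) = π(4) = 2, π(ρ(6)) = π(6) = 4, π(ρ(7)) = π(5) = 1.
Hence π ∘ ρ = [7 5 6 3 2 4 1].

7 5 6 3 2 4 1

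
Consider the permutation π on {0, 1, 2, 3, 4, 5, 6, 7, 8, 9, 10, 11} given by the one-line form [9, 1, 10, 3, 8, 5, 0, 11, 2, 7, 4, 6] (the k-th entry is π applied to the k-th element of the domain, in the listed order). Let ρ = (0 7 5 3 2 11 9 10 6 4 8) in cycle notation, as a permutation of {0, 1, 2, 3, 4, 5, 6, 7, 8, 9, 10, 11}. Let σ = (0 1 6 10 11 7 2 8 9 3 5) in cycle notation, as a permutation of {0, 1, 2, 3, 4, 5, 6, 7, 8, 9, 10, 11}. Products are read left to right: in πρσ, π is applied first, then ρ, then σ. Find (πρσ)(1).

6

Chase 1: π(1) = 1; ρ(1) = 1; σ(1) = 6. Hence (πρσ)(1) = 6.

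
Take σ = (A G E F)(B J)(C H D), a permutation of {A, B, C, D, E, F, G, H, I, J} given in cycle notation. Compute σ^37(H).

H lies in the 3-cycle (C H D).
Since the cycle has length 3, σ^37 acts on it the same as σ^1 (37 mod 3 = 1).
Stepping 1 place around the cycle: H → D.

D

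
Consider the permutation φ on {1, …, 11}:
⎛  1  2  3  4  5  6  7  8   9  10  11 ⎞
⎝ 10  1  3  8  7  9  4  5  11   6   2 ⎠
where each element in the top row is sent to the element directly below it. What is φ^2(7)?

8

Tracing 7 → 4 → … returns to 7 after 4 steps, so 7 lies in a 4-cycle (4 8 5 7).
Stepping 2 places around the cycle: 7 → 4 → 8.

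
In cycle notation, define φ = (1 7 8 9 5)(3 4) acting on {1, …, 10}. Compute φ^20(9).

9

9 lies in the 5-cycle (1 7 8 9 5).
Powers repeat with period 5 on this cycle, and 20 mod 5 = 0, so φ^20(9) = φ^0(9).
So φ^20(9) = 9.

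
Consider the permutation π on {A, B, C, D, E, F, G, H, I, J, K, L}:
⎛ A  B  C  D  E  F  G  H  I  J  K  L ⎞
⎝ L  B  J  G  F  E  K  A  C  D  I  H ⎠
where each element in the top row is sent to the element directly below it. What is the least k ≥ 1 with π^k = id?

6

Writing π as disjoint cycles, the cycle lengths are 6, 3, 2, 1.
Since disjoint cycles commute, ord(π) = lcm(6, 3, 2) = 6.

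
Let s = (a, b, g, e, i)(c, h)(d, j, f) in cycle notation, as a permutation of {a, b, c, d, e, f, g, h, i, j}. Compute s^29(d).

d lies in the 3-cycle (d, j, f).
On a 3-cycle, s^3 is the identity, so s^29 = s^2 there (29 ≡ 2 mod 3).
Advancing 2 steps from d: d → j → f.

f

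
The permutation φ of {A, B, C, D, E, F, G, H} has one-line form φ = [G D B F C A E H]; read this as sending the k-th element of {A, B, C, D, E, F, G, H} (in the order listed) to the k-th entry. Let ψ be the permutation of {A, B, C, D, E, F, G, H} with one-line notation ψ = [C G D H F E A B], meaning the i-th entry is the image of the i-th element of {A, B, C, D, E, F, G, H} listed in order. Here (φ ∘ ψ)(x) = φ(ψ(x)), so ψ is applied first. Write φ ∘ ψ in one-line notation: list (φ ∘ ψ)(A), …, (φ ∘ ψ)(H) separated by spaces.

For each element, apply ψ then φ: A → C → B; B → G → E; C → D → F; D → H → H; E → F → A; F → E → C; G → A → G; H → B → D.
Collecting the images, φ ∘ ψ = [B E F H A C G D].

B E F H A C G D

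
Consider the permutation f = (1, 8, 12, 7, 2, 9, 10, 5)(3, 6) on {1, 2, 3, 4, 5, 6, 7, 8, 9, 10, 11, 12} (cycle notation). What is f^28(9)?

9 lies in the 8-cycle (1, 8, 12, 7, 2, 9, 10, 5).
On an 8-cycle, f^8 is the identity, so f^28 = f^4 there (28 ≡ 4 mod 8).
Advancing 4 steps from 9: 9 → 10 → 5 → 1 → 8.

8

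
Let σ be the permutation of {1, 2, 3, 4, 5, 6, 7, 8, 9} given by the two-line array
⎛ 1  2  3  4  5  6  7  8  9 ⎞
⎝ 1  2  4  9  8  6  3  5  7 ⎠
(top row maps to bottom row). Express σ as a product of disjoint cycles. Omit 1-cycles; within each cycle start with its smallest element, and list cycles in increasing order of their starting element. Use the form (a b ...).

Iterating σ from 3 gives 3 → 4 → 9 → 7 → 3; that is the 4-cycle (3 4 9 7).
Repeating from the next unused element and collecting all non-trivial cycles gives (3 4 9 7)(5 8).

(3 4 9 7)(5 8)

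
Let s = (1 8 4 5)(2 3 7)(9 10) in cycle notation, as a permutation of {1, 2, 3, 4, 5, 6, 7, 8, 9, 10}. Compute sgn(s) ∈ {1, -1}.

The cycle lengths are 4, 3, 2, 1.
A cycle is odd iff its length is even; s has 2 even-length cycles, so sgn(s) = (−1)^2 and s is even.

1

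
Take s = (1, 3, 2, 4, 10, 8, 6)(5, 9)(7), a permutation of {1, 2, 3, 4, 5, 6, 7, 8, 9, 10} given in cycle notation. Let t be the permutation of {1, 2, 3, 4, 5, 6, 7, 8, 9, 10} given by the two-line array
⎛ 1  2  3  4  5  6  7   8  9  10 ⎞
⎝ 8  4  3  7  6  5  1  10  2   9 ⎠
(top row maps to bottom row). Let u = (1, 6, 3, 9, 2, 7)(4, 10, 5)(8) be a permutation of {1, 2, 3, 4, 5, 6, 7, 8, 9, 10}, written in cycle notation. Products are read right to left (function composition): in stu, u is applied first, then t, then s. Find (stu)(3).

4

Chase 3: u(3) = 9; t(9) = 2; s(2) = 4. Hence (stu)(3) = 4.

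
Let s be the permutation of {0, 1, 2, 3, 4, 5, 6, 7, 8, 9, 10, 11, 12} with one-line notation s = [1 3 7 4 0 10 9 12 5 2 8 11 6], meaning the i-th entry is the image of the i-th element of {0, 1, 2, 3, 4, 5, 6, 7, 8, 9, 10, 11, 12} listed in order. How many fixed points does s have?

The fixed points (elements with s(x) = x) are {11}, so there is 1.

1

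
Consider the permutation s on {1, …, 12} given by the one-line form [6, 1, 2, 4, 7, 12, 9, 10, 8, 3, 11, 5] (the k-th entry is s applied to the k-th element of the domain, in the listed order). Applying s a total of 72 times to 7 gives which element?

Tracing 7 → 9 → … returns to 7 after 10 steps, so 7 lies in a 10-cycle (1, 6, 12, 5, 7, 9, 8, 10, 3, 2).
On a 10-cycle, s^10 is the identity, so s^72 = s^2 there (72 ≡ 2 mod 10).
Advancing 2 steps from 7: 7 → 9 → 8.

8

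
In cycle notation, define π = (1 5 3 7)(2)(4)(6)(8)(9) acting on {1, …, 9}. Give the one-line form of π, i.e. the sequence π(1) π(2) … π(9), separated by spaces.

5 2 7 4 3 6 1 8 9

Image by image: 1→5, 2→2, 3→7, 4→4, 5→3, 6→6, 7→1, 8→8, 9→9.
So the one-line form is 5 2 7 4 3 6 1 8 9.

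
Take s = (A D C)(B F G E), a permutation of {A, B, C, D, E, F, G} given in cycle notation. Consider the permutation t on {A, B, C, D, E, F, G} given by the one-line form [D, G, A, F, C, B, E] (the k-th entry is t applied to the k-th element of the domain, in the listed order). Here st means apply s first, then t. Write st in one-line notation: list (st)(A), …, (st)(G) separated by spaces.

F B D A G E C

For each element, apply s then t: A → D → F; B → F → B; C → A → D; D → C → A; E → B → G; F → G → E; G → E → C.
Collecting the images, st = [F B D A G E C].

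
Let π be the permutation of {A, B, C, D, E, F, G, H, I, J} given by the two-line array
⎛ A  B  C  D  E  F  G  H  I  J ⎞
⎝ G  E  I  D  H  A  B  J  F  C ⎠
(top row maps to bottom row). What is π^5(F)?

H

Tracing F → A → … returns to F after 9 steps, so F lies in a 9-cycle (A G B E H J C I F).
Stepping 5 places around the cycle: F → A → G → B → E → H.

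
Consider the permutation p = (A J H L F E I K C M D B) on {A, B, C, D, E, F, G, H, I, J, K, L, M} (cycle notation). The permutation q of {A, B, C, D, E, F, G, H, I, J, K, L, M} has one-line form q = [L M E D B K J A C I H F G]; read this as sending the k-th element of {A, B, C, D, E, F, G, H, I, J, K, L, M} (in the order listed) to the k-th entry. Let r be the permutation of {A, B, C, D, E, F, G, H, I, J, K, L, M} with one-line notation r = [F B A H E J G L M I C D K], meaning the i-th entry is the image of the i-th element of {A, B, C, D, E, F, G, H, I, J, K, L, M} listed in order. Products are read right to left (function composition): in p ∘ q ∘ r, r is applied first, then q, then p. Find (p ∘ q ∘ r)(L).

B

(p ∘ q ∘ r)(L) = p(q(r(L))). r(L) = D, then q(D) = D, then p(D) = B, so the result is B.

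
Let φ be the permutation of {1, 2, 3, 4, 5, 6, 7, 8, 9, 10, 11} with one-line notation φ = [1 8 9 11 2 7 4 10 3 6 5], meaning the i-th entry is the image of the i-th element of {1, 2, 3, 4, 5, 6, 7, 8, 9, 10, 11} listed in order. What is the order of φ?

Decomposing into disjoint cycles gives cycle lengths 8, 2, 1.
The order of φ is the least common multiple of its cycle lengths: lcm(8, 2) = 8.

8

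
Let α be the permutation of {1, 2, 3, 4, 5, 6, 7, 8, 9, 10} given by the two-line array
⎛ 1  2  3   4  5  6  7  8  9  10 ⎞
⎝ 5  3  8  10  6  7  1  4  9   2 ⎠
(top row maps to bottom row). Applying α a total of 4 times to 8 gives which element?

3

Tracing 8 → 4 → … returns to 8 after 5 steps, so 8 lies in a 5-cycle (2 3 8 4 10).
Advancing 4 steps from 8: 8 → 4 → 10 → 2 → 3.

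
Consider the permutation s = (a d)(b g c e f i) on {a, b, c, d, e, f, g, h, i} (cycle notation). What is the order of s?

6

The disjoint cycles have lengths 6, 2, 1.
Since disjoint cycles commute, ord(s) = lcm(6, 2) = 6.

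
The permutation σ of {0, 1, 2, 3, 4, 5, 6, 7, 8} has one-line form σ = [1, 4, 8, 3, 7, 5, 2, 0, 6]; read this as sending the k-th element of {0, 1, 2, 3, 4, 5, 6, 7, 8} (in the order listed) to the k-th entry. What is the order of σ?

Writing σ as disjoint cycles, the cycle lengths are 4, 3, 1, 1.
The order is lcm(4, 3) = 12.

12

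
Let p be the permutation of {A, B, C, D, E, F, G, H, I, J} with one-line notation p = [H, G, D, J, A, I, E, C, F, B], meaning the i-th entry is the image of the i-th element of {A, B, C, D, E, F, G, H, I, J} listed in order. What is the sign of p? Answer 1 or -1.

In disjoint-cycle form the cycle lengths are 8, 2.
A cycle is odd iff its length is even; p has 2 even-length cycles, so sgn(p) = (−1)^2 and p is even.

1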